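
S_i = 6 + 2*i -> [6, 8, 10, 12, 14]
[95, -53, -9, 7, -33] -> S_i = Random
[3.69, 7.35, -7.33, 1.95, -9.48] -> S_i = Random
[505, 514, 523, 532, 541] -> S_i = 505 + 9*i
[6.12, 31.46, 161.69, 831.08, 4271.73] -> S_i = 6.12*5.14^i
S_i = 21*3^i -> [21, 63, 189, 567, 1701]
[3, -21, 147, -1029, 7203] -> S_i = 3*-7^i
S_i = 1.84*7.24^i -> [1.84, 13.32, 96.45, 698.29, 5055.59]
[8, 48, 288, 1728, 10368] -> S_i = 8*6^i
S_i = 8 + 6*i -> [8, 14, 20, 26, 32]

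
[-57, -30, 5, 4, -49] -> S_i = Random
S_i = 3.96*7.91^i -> [3.96, 31.32, 247.77, 1959.86, 15502.48]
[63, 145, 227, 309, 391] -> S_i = 63 + 82*i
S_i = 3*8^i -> [3, 24, 192, 1536, 12288]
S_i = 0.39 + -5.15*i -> [0.39, -4.76, -9.91, -15.06, -20.21]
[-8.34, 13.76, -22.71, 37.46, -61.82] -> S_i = -8.34*(-1.65)^i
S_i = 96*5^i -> [96, 480, 2400, 12000, 60000]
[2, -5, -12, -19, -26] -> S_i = 2 + -7*i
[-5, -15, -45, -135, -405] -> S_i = -5*3^i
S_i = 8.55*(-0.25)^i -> [8.55, -2.14, 0.53, -0.13, 0.03]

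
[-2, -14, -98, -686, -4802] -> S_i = -2*7^i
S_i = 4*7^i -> [4, 28, 196, 1372, 9604]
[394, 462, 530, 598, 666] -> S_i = 394 + 68*i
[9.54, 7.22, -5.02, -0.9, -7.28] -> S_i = Random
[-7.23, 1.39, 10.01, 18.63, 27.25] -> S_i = -7.23 + 8.62*i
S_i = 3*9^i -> [3, 27, 243, 2187, 19683]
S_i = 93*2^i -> [93, 186, 372, 744, 1488]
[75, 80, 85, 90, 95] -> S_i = 75 + 5*i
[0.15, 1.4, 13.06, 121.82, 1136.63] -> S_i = 0.15*9.33^i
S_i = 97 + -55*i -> [97, 42, -13, -68, -123]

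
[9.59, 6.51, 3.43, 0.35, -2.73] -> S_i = 9.59 + -3.08*i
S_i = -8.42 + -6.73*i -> [-8.42, -15.15, -21.88, -28.61, -35.34]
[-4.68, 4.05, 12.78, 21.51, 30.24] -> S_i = -4.68 + 8.73*i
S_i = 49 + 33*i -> [49, 82, 115, 148, 181]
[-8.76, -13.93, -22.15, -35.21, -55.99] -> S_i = -8.76*1.59^i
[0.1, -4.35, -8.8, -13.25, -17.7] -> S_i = 0.10 + -4.45*i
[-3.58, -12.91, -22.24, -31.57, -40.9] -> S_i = -3.58 + -9.33*i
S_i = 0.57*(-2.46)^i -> [0.57, -1.4, 3.45, -8.49, 20.87]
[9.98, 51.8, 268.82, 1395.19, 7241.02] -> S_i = 9.98*5.19^i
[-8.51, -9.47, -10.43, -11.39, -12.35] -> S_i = -8.51 + -0.96*i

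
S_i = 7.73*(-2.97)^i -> [7.73, -22.96, 68.19, -202.51, 601.46]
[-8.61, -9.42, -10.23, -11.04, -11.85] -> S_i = -8.61 + -0.81*i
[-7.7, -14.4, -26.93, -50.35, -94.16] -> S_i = -7.70*1.87^i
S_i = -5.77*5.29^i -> [-5.77, -30.52, -161.47, -854.17, -4518.54]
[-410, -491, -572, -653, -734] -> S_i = -410 + -81*i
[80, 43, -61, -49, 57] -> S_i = Random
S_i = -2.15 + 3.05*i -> [-2.15, 0.9, 3.95, 7.0, 10.05]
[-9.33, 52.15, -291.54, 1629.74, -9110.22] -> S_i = -9.33*(-5.59)^i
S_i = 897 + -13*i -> [897, 884, 871, 858, 845]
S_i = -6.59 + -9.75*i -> [-6.59, -16.34, -26.09, -35.84, -45.59]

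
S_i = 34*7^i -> [34, 238, 1666, 11662, 81634]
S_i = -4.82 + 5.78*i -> [-4.82, 0.96, 6.74, 12.52, 18.3]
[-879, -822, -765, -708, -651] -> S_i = -879 + 57*i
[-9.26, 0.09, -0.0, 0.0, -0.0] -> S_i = -9.26*(-0.01)^i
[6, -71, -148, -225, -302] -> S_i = 6 + -77*i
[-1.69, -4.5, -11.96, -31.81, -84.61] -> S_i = -1.69*2.66^i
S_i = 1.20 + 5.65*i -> [1.2, 6.85, 12.5, 18.15, 23.8]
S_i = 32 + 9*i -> [32, 41, 50, 59, 68]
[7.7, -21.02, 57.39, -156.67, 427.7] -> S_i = 7.70*(-2.73)^i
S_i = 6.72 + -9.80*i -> [6.72, -3.08, -12.88, -22.68, -32.48]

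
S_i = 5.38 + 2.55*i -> [5.38, 7.93, 10.48, 13.03, 15.58]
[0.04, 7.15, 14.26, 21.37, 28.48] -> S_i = 0.04 + 7.11*i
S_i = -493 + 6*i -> [-493, -487, -481, -475, -469]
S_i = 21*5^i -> [21, 105, 525, 2625, 13125]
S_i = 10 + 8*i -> [10, 18, 26, 34, 42]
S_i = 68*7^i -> [68, 476, 3332, 23324, 163268]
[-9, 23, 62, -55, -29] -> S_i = Random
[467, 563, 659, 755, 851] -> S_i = 467 + 96*i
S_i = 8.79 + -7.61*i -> [8.79, 1.18, -6.43, -14.04, -21.65]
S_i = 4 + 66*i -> [4, 70, 136, 202, 268]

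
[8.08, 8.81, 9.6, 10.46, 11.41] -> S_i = 8.08*1.09^i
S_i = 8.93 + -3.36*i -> [8.93, 5.57, 2.21, -1.15, -4.51]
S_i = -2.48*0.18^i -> [-2.48, -0.45, -0.08, -0.01, -0.0]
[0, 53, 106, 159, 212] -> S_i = 0 + 53*i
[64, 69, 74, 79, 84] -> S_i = 64 + 5*i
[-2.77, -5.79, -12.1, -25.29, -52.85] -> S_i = -2.77*2.09^i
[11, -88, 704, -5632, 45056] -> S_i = 11*-8^i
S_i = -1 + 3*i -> [-1, 2, 5, 8, 11]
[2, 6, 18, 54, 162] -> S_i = 2*3^i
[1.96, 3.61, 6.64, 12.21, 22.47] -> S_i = 1.96*1.84^i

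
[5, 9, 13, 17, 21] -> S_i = 5 + 4*i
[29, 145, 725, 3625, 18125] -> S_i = 29*5^i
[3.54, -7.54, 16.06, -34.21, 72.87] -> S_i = 3.54*(-2.13)^i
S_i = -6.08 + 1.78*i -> [-6.08, -4.3, -2.52, -0.74, 1.04]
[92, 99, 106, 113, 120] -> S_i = 92 + 7*i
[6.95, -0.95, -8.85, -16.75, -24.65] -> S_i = 6.95 + -7.90*i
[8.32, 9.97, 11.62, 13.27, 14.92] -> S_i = 8.32 + 1.65*i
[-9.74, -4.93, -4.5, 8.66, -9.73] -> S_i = Random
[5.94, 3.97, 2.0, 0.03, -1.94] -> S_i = 5.94 + -1.97*i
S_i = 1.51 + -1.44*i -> [1.51, 0.07, -1.37, -2.81, -4.25]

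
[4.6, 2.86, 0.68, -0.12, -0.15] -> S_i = Random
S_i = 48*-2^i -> [48, -96, 192, -384, 768]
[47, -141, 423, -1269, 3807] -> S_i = 47*-3^i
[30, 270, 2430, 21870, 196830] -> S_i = 30*9^i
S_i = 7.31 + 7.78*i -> [7.31, 15.09, 22.87, 30.65, 38.43]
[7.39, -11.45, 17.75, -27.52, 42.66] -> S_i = 7.39*(-1.55)^i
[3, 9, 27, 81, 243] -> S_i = 3*3^i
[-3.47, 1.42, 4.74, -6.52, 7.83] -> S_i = Random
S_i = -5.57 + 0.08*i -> [-5.57, -5.49, -5.41, -5.33, -5.25]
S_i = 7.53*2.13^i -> [7.53, 16.04, 34.16, 72.77, 154.99]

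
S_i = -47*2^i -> [-47, -94, -188, -376, -752]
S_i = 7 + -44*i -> [7, -37, -81, -125, -169]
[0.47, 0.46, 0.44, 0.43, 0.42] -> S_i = 0.47*0.97^i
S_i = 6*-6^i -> [6, -36, 216, -1296, 7776]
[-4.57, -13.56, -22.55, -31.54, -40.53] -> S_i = -4.57 + -8.99*i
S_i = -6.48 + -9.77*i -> [-6.48, -16.25, -26.02, -35.79, -45.56]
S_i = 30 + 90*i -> [30, 120, 210, 300, 390]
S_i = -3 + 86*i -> [-3, 83, 169, 255, 341]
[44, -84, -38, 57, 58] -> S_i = Random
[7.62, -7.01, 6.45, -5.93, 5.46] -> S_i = 7.62*(-0.92)^i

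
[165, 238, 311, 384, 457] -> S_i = 165 + 73*i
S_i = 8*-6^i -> [8, -48, 288, -1728, 10368]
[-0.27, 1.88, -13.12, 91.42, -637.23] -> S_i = -0.27*(-6.97)^i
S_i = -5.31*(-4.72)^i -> [-5.31, 25.06, -118.3, 558.37, -2635.5]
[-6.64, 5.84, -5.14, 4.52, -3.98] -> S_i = -6.64*(-0.88)^i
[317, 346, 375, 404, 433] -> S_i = 317 + 29*i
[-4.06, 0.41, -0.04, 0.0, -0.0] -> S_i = -4.06*(-0.10)^i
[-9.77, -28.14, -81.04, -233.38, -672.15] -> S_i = -9.77*2.88^i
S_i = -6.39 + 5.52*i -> [-6.39, -0.87, 4.65, 10.17, 15.69]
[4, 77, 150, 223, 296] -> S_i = 4 + 73*i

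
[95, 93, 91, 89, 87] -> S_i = 95 + -2*i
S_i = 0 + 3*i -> [0, 3, 6, 9, 12]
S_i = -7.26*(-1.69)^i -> [-7.26, 12.27, -20.74, 35.04, -59.22]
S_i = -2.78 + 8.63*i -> [-2.78, 5.85, 14.48, 23.11, 31.74]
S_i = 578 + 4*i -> [578, 582, 586, 590, 594]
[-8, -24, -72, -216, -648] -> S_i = -8*3^i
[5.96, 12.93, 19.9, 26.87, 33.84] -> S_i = 5.96 + 6.97*i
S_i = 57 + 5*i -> [57, 62, 67, 72, 77]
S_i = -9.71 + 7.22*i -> [-9.71, -2.49, 4.73, 11.95, 19.17]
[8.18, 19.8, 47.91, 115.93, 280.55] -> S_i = 8.18*2.42^i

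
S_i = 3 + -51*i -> [3, -48, -99, -150, -201]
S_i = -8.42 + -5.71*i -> [-8.42, -14.13, -19.84, -25.55, -31.26]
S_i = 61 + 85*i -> [61, 146, 231, 316, 401]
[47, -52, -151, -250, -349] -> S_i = 47 + -99*i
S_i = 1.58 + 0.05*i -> [1.58, 1.63, 1.68, 1.73, 1.78]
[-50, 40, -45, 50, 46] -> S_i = Random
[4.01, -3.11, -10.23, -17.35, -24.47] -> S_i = 4.01 + -7.12*i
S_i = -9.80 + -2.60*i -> [-9.8, -12.4, -15.0, -17.6, -20.2]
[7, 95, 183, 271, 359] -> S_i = 7 + 88*i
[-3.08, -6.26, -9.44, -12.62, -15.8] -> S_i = -3.08 + -3.18*i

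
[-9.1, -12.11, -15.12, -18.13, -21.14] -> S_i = -9.10 + -3.01*i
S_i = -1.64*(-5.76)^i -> [-1.64, 9.45, -54.41, 313.41, -1805.24]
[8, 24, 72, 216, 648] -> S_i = 8*3^i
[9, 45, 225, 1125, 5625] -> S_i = 9*5^i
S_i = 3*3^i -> [3, 9, 27, 81, 243]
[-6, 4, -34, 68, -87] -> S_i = Random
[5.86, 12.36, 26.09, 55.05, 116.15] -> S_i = 5.86*2.11^i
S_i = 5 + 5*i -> [5, 10, 15, 20, 25]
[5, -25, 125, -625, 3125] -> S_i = 5*-5^i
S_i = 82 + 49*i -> [82, 131, 180, 229, 278]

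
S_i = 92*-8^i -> [92, -736, 5888, -47104, 376832]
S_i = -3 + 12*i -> [-3, 9, 21, 33, 45]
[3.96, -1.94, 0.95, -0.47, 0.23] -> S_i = 3.96*(-0.49)^i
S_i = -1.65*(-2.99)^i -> [-1.65, 4.93, -14.75, 44.11, -131.88]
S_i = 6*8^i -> [6, 48, 384, 3072, 24576]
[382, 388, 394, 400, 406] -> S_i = 382 + 6*i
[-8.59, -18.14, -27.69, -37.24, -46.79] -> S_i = -8.59 + -9.55*i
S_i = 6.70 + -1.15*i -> [6.7, 5.55, 4.4, 3.25, 2.1]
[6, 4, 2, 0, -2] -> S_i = 6 + -2*i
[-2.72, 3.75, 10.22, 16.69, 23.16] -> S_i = -2.72 + 6.47*i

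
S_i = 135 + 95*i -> [135, 230, 325, 420, 515]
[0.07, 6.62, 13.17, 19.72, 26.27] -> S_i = 0.07 + 6.55*i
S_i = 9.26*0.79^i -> [9.26, 7.32, 5.78, 4.57, 3.61]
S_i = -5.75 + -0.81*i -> [-5.75, -6.56, -7.37, -8.18, -8.99]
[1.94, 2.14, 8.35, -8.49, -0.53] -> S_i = Random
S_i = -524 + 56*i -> [-524, -468, -412, -356, -300]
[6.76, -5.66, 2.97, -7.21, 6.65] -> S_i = Random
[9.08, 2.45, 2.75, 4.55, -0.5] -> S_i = Random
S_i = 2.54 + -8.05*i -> [2.54, -5.51, -13.56, -21.61, -29.66]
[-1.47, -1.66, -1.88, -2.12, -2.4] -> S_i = -1.47*1.13^i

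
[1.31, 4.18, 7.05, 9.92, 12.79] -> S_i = 1.31 + 2.87*i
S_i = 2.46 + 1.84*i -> [2.46, 4.3, 6.14, 7.98, 9.82]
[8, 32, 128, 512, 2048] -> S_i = 8*4^i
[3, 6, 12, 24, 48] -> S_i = 3*2^i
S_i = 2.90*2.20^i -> [2.9, 6.38, 14.04, 30.88, 67.93]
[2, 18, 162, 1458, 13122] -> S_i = 2*9^i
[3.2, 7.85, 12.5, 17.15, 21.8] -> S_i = 3.20 + 4.65*i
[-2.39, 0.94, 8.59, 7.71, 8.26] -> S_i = Random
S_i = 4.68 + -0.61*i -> [4.68, 4.07, 3.46, 2.85, 2.24]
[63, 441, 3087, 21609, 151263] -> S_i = 63*7^i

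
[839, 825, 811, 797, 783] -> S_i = 839 + -14*i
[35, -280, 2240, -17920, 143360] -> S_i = 35*-8^i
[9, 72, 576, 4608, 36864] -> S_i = 9*8^i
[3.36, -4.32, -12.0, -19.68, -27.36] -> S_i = 3.36 + -7.68*i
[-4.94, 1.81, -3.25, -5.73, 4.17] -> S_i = Random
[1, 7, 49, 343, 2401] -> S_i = 1*7^i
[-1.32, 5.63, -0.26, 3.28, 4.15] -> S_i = Random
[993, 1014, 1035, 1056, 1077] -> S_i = 993 + 21*i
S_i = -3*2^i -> [-3, -6, -12, -24, -48]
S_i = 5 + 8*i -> [5, 13, 21, 29, 37]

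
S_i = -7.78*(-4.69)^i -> [-7.78, 36.49, -171.13, 802.6, -3764.19]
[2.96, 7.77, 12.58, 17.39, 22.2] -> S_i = 2.96 + 4.81*i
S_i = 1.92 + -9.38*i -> [1.92, -7.46, -16.84, -26.22, -35.6]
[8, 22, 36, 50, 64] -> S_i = 8 + 14*i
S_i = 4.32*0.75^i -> [4.32, 3.24, 2.43, 1.82, 1.37]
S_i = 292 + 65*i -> [292, 357, 422, 487, 552]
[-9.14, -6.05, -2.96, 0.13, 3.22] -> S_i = -9.14 + 3.09*i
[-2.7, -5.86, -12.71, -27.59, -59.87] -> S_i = -2.70*2.17^i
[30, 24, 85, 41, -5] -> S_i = Random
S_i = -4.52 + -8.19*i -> [-4.52, -12.71, -20.9, -29.09, -37.28]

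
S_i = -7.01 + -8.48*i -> [-7.01, -15.49, -23.97, -32.45, -40.93]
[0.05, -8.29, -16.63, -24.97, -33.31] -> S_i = 0.05 + -8.34*i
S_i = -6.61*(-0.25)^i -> [-6.61, 1.65, -0.41, 0.1, -0.03]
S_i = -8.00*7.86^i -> [-8.0, -62.88, -494.24, -3884.7, -30533.75]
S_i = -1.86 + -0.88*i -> [-1.86, -2.74, -3.62, -4.5, -5.38]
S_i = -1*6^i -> [-1, -6, -36, -216, -1296]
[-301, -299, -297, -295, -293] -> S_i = -301 + 2*i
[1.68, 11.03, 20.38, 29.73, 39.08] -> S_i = 1.68 + 9.35*i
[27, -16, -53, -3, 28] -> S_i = Random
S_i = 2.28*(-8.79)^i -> [2.28, -20.04, 176.16, -1548.47, 13611.01]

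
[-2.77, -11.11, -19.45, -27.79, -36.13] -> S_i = -2.77 + -8.34*i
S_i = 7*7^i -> [7, 49, 343, 2401, 16807]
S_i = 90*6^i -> [90, 540, 3240, 19440, 116640]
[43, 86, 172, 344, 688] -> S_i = 43*2^i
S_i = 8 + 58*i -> [8, 66, 124, 182, 240]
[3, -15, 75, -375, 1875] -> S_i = 3*-5^i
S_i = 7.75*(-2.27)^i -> [7.75, -17.59, 39.93, -90.65, 205.78]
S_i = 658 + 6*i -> [658, 664, 670, 676, 682]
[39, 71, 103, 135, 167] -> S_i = 39 + 32*i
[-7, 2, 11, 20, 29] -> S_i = -7 + 9*i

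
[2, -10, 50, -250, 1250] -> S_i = 2*-5^i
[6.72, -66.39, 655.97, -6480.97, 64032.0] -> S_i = 6.72*(-9.88)^i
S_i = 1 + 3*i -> [1, 4, 7, 10, 13]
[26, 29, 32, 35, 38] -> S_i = 26 + 3*i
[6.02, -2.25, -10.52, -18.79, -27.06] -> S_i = 6.02 + -8.27*i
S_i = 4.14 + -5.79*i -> [4.14, -1.65, -7.44, -13.23, -19.02]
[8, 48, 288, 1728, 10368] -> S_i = 8*6^i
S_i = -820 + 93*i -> [-820, -727, -634, -541, -448]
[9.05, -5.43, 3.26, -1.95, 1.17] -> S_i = 9.05*(-0.60)^i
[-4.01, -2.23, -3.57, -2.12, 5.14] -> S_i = Random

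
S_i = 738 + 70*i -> [738, 808, 878, 948, 1018]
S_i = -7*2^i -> [-7, -14, -28, -56, -112]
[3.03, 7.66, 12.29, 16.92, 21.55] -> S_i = 3.03 + 4.63*i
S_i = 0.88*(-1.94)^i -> [0.88, -1.71, 3.31, -6.43, 12.46]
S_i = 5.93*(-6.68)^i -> [5.93, -39.61, 264.61, -1767.6, 11807.57]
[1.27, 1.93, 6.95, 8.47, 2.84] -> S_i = Random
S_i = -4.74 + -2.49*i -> [-4.74, -7.23, -9.72, -12.21, -14.7]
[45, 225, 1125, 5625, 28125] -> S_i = 45*5^i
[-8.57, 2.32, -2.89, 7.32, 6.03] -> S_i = Random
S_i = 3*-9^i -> [3, -27, 243, -2187, 19683]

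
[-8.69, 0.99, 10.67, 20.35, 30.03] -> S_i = -8.69 + 9.68*i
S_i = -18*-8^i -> [-18, 144, -1152, 9216, -73728]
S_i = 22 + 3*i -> [22, 25, 28, 31, 34]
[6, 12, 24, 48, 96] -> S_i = 6*2^i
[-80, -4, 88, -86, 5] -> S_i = Random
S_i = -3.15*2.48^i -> [-3.15, -7.81, -19.37, -48.05, -119.16]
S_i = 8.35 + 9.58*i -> [8.35, 17.93, 27.51, 37.09, 46.67]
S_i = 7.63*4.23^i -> [7.63, 32.27, 136.52, 577.49, 2442.79]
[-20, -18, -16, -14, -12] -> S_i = -20 + 2*i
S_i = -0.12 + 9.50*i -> [-0.12, 9.38, 18.88, 28.38, 37.88]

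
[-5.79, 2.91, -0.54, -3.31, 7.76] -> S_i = Random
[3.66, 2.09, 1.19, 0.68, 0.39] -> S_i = 3.66*0.57^i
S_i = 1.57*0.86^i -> [1.57, 1.35, 1.16, 1.0, 0.86]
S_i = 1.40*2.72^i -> [1.4, 3.81, 10.36, 28.17, 76.63]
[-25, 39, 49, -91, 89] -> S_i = Random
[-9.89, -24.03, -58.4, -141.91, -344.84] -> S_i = -9.89*2.43^i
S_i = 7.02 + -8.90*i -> [7.02, -1.88, -10.78, -19.68, -28.58]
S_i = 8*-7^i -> [8, -56, 392, -2744, 19208]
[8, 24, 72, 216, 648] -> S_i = 8*3^i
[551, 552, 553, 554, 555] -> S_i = 551 + 1*i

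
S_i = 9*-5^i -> [9, -45, 225, -1125, 5625]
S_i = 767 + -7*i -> [767, 760, 753, 746, 739]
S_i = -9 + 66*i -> [-9, 57, 123, 189, 255]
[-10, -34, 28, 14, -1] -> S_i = Random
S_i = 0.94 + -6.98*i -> [0.94, -6.04, -13.02, -20.0, -26.98]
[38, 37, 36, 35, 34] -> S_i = 38 + -1*i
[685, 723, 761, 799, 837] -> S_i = 685 + 38*i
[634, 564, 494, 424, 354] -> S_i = 634 + -70*i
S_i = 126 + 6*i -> [126, 132, 138, 144, 150]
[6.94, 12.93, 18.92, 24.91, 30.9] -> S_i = 6.94 + 5.99*i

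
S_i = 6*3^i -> [6, 18, 54, 162, 486]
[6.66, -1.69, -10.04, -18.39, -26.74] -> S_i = 6.66 + -8.35*i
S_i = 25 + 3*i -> [25, 28, 31, 34, 37]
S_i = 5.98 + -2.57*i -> [5.98, 3.41, 0.84, -1.73, -4.3]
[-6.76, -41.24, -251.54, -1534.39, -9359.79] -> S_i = -6.76*6.10^i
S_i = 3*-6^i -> [3, -18, 108, -648, 3888]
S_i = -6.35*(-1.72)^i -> [-6.35, 10.92, -18.79, 32.31, -55.58]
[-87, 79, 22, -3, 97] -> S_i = Random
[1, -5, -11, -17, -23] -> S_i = 1 + -6*i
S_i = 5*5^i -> [5, 25, 125, 625, 3125]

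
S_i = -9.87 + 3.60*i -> [-9.87, -6.27, -2.67, 0.93, 4.53]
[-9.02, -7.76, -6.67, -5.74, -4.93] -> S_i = -9.02*0.86^i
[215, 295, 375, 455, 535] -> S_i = 215 + 80*i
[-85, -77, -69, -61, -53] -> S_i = -85 + 8*i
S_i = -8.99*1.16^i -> [-8.99, -10.43, -12.1, -14.03, -16.28]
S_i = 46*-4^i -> [46, -184, 736, -2944, 11776]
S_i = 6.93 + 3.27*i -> [6.93, 10.2, 13.47, 16.74, 20.01]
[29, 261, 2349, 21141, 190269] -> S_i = 29*9^i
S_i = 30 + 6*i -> [30, 36, 42, 48, 54]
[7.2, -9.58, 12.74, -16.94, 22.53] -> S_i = 7.20*(-1.33)^i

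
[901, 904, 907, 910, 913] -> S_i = 901 + 3*i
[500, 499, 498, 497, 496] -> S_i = 500 + -1*i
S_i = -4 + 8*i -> [-4, 4, 12, 20, 28]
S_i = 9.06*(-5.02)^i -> [9.06, -45.48, 228.32, -1146.14, 5753.65]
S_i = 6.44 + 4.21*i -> [6.44, 10.65, 14.86, 19.07, 23.28]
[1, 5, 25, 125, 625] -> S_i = 1*5^i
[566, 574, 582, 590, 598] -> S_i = 566 + 8*i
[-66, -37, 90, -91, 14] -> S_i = Random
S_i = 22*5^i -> [22, 110, 550, 2750, 13750]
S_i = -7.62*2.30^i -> [-7.62, -17.53, -40.31, -92.71, -213.24]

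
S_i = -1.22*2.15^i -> [-1.22, -2.62, -5.64, -12.12, -26.07]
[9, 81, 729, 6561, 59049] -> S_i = 9*9^i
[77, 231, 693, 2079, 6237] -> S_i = 77*3^i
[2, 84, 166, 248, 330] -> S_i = 2 + 82*i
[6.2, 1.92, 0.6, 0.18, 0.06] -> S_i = 6.20*0.31^i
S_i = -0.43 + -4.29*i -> [-0.43, -4.72, -9.01, -13.3, -17.59]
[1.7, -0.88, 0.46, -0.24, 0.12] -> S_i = 1.70*(-0.52)^i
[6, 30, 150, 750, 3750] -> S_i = 6*5^i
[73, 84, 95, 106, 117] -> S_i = 73 + 11*i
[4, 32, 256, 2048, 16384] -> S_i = 4*8^i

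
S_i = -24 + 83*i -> [-24, 59, 142, 225, 308]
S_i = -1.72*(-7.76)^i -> [-1.72, 13.35, -103.57, 803.74, -6236.99]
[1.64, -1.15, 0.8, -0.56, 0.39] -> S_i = 1.64*(-0.70)^i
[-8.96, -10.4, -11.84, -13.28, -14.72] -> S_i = -8.96 + -1.44*i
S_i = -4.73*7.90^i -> [-4.73, -37.37, -295.2, -2332.07, -18423.39]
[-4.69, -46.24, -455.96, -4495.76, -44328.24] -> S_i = -4.69*9.86^i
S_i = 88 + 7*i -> [88, 95, 102, 109, 116]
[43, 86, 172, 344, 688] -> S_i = 43*2^i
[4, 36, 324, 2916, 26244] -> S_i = 4*9^i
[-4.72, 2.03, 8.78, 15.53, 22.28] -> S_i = -4.72 + 6.75*i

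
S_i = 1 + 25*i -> [1, 26, 51, 76, 101]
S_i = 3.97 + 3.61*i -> [3.97, 7.58, 11.19, 14.8, 18.41]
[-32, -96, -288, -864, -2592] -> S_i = -32*3^i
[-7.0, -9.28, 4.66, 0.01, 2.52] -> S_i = Random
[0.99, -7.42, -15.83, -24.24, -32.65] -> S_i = 0.99 + -8.41*i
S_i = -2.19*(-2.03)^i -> [-2.19, 4.45, -9.02, 18.32, -37.19]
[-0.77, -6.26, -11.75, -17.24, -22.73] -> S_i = -0.77 + -5.49*i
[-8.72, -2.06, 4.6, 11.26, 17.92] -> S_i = -8.72 + 6.66*i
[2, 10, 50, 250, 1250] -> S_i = 2*5^i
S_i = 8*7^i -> [8, 56, 392, 2744, 19208]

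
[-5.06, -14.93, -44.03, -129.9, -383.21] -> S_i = -5.06*2.95^i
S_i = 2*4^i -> [2, 8, 32, 128, 512]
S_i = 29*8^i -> [29, 232, 1856, 14848, 118784]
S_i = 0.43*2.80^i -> [0.43, 1.2, 3.37, 9.44, 26.43]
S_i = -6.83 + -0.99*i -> [-6.83, -7.82, -8.81, -9.8, -10.79]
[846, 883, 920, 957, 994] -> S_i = 846 + 37*i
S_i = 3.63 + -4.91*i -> [3.63, -1.28, -6.19, -11.1, -16.01]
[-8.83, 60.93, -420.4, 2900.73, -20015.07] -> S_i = -8.83*(-6.90)^i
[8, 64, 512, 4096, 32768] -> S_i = 8*8^i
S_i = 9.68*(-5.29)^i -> [9.68, -51.21, 270.89, -1432.99, 7580.5]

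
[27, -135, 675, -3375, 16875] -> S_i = 27*-5^i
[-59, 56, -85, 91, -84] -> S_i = Random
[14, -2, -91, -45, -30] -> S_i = Random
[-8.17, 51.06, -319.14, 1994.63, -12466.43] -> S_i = -8.17*(-6.25)^i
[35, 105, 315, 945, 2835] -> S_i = 35*3^i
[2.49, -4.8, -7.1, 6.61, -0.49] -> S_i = Random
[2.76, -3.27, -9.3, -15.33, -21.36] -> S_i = 2.76 + -6.03*i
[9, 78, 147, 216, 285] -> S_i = 9 + 69*i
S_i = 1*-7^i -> [1, -7, 49, -343, 2401]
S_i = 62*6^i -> [62, 372, 2232, 13392, 80352]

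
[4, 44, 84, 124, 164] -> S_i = 4 + 40*i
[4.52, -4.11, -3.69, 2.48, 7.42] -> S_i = Random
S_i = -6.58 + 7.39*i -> [-6.58, 0.81, 8.2, 15.59, 22.98]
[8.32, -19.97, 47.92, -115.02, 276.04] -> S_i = 8.32*(-2.40)^i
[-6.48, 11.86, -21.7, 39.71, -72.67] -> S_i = -6.48*(-1.83)^i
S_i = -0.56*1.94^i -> [-0.56, -1.09, -2.11, -4.09, -7.93]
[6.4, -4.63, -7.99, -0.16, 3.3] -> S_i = Random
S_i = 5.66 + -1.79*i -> [5.66, 3.87, 2.08, 0.29, -1.5]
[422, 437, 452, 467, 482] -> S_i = 422 + 15*i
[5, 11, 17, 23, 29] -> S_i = 5 + 6*i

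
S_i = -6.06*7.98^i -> [-6.06, -48.36, -385.9, -3079.51, -24574.47]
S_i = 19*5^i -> [19, 95, 475, 2375, 11875]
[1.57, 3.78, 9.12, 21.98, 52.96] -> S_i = 1.57*2.41^i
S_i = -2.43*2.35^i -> [-2.43, -5.71, -13.42, -31.54, -74.11]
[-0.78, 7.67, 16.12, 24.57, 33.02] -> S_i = -0.78 + 8.45*i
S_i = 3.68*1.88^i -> [3.68, 6.92, 13.01, 24.45, 45.97]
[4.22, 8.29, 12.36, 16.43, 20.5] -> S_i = 4.22 + 4.07*i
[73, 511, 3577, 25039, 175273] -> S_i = 73*7^i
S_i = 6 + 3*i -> [6, 9, 12, 15, 18]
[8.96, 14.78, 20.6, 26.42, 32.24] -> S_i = 8.96 + 5.82*i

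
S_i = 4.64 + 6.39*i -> [4.64, 11.03, 17.42, 23.81, 30.2]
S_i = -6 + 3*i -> [-6, -3, 0, 3, 6]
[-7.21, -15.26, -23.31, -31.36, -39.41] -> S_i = -7.21 + -8.05*i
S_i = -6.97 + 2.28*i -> [-6.97, -4.69, -2.41, -0.13, 2.15]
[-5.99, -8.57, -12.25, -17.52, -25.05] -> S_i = -5.99*1.43^i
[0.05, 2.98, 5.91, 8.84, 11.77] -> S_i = 0.05 + 2.93*i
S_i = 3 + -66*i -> [3, -63, -129, -195, -261]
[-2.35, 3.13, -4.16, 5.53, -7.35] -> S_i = -2.35*(-1.33)^i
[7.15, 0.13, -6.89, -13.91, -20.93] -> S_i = 7.15 + -7.02*i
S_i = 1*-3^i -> [1, -3, 9, -27, 81]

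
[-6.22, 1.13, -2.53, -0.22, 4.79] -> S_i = Random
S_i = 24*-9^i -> [24, -216, 1944, -17496, 157464]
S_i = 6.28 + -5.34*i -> [6.28, 0.94, -4.4, -9.74, -15.08]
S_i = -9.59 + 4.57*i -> [-9.59, -5.02, -0.45, 4.12, 8.69]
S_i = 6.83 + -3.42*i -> [6.83, 3.41, -0.01, -3.43, -6.85]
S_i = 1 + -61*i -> [1, -60, -121, -182, -243]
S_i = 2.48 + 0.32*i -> [2.48, 2.8, 3.12, 3.44, 3.76]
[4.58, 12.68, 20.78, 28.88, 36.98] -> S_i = 4.58 + 8.10*i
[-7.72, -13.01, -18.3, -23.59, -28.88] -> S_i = -7.72 + -5.29*i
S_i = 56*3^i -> [56, 168, 504, 1512, 4536]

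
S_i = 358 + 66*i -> [358, 424, 490, 556, 622]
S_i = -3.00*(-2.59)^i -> [-3.0, 7.77, -20.12, 52.12, -135.0]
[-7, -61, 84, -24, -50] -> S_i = Random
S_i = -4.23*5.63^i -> [-4.23, -23.81, -134.08, -754.86, -4249.85]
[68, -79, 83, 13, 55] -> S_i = Random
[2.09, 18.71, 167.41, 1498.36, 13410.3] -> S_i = 2.09*8.95^i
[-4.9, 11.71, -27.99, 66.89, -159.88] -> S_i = -4.90*(-2.39)^i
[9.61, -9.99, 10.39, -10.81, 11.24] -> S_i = 9.61*(-1.04)^i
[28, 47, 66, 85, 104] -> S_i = 28 + 19*i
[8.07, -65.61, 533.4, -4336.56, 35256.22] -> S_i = 8.07*(-8.13)^i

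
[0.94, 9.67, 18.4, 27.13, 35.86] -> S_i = 0.94 + 8.73*i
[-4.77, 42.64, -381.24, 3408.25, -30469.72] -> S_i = -4.77*(-8.94)^i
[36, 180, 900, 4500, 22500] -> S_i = 36*5^i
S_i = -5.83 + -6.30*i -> [-5.83, -12.13, -18.43, -24.73, -31.03]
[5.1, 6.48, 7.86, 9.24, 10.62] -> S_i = 5.10 + 1.38*i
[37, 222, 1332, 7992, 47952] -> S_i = 37*6^i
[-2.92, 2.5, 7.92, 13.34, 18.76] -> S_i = -2.92 + 5.42*i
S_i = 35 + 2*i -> [35, 37, 39, 41, 43]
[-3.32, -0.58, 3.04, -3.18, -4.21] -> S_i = Random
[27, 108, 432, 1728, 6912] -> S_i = 27*4^i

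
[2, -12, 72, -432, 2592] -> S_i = 2*-6^i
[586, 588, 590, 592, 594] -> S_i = 586 + 2*i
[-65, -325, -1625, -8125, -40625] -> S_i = -65*5^i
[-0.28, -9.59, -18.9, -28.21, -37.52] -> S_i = -0.28 + -9.31*i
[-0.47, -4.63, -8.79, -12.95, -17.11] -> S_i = -0.47 + -4.16*i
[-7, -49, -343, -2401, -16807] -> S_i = -7*7^i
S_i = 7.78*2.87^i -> [7.78, 22.33, 64.08, 183.92, 527.85]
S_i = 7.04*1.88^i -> [7.04, 13.24, 24.88, 46.78, 87.94]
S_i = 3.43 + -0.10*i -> [3.43, 3.33, 3.23, 3.13, 3.03]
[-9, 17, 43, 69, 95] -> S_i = -9 + 26*i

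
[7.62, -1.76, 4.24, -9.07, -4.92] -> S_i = Random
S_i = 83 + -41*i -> [83, 42, 1, -40, -81]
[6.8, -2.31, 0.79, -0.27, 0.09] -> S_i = 6.80*(-0.34)^i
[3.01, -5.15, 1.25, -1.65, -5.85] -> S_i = Random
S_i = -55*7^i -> [-55, -385, -2695, -18865, -132055]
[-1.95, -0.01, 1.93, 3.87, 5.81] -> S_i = -1.95 + 1.94*i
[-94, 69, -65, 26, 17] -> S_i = Random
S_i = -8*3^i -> [-8, -24, -72, -216, -648]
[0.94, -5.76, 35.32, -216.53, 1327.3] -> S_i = 0.94*(-6.13)^i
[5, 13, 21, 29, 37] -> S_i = 5 + 8*i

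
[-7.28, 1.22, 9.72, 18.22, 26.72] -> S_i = -7.28 + 8.50*i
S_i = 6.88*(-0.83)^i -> [6.88, -5.71, 4.74, -3.93, 3.27]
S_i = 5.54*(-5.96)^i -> [5.54, -33.02, 196.79, -1172.87, 6990.28]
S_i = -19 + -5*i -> [-19, -24, -29, -34, -39]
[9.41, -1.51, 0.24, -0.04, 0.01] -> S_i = 9.41*(-0.16)^i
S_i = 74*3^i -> [74, 222, 666, 1998, 5994]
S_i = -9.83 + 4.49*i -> [-9.83, -5.34, -0.85, 3.64, 8.13]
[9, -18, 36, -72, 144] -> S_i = 9*-2^i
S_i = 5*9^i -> [5, 45, 405, 3645, 32805]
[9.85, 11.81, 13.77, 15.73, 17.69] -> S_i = 9.85 + 1.96*i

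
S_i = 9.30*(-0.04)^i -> [9.3, -0.37, 0.01, -0.0, 0.0]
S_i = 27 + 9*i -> [27, 36, 45, 54, 63]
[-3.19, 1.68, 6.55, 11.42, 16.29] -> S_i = -3.19 + 4.87*i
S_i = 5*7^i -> [5, 35, 245, 1715, 12005]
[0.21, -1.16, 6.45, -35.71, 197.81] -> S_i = 0.21*(-5.54)^i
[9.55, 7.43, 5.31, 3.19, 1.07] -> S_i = 9.55 + -2.12*i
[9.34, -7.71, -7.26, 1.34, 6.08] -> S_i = Random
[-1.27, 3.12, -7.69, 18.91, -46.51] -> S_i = -1.27*(-2.46)^i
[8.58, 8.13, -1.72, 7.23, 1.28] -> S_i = Random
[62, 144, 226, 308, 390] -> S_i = 62 + 82*i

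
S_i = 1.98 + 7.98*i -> [1.98, 9.96, 17.94, 25.92, 33.9]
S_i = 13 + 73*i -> [13, 86, 159, 232, 305]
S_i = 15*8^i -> [15, 120, 960, 7680, 61440]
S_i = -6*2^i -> [-6, -12, -24, -48, -96]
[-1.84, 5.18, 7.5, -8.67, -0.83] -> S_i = Random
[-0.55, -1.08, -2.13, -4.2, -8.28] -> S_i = -0.55*1.97^i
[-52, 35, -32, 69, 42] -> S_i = Random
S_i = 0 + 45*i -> [0, 45, 90, 135, 180]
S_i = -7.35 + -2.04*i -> [-7.35, -9.39, -11.43, -13.47, -15.51]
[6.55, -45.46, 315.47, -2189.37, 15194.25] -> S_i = 6.55*(-6.94)^i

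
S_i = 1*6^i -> [1, 6, 36, 216, 1296]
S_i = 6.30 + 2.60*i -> [6.3, 8.9, 11.5, 14.1, 16.7]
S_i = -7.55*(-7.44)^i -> [-7.55, 56.17, -417.92, 3109.32, -23133.36]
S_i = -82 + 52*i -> [-82, -30, 22, 74, 126]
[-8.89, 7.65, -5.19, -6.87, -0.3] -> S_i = Random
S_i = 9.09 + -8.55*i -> [9.09, 0.54, -8.01, -16.56, -25.11]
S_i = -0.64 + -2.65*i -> [-0.64, -3.29, -5.94, -8.59, -11.24]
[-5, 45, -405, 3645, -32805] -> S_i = -5*-9^i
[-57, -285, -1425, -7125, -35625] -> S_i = -57*5^i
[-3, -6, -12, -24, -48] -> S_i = -3*2^i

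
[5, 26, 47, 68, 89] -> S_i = 5 + 21*i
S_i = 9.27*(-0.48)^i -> [9.27, -4.45, 2.14, -1.03, 0.49]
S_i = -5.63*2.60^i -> [-5.63, -14.64, -38.06, -98.95, -257.28]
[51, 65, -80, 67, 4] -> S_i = Random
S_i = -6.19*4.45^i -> [-6.19, -27.55, -122.58, -545.47, -2427.34]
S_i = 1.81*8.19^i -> [1.81, 14.82, 121.41, 994.33, 8143.56]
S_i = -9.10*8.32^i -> [-9.1, -75.71, -629.92, -5240.97, -43604.84]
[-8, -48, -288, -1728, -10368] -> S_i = -8*6^i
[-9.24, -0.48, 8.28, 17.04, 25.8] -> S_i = -9.24 + 8.76*i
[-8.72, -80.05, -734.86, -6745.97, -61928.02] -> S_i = -8.72*9.18^i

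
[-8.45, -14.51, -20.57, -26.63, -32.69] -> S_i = -8.45 + -6.06*i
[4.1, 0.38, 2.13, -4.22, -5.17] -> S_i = Random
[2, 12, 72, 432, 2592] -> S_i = 2*6^i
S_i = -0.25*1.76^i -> [-0.25, -0.44, -0.77, -1.36, -2.4]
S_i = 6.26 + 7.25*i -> [6.26, 13.51, 20.76, 28.01, 35.26]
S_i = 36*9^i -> [36, 324, 2916, 26244, 236196]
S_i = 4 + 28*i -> [4, 32, 60, 88, 116]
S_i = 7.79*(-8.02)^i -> [7.79, -62.48, 501.06, -4018.47, 32228.12]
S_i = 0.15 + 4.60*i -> [0.15, 4.75, 9.35, 13.95, 18.55]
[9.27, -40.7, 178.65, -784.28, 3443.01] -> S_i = 9.27*(-4.39)^i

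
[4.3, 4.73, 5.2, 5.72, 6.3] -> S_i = 4.30*1.10^i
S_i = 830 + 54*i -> [830, 884, 938, 992, 1046]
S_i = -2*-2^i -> [-2, 4, -8, 16, -32]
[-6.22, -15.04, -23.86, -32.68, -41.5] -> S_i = -6.22 + -8.82*i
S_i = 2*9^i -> [2, 18, 162, 1458, 13122]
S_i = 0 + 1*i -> [0, 1, 2, 3, 4]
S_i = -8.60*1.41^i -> [-8.6, -12.13, -17.1, -24.11, -33.99]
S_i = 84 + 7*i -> [84, 91, 98, 105, 112]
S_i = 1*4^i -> [1, 4, 16, 64, 256]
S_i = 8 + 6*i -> [8, 14, 20, 26, 32]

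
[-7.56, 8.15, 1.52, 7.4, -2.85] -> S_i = Random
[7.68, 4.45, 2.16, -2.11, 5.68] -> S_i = Random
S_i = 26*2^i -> [26, 52, 104, 208, 416]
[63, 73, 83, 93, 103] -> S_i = 63 + 10*i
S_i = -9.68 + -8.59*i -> [-9.68, -18.27, -26.86, -35.45, -44.04]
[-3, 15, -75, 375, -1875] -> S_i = -3*-5^i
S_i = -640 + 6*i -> [-640, -634, -628, -622, -616]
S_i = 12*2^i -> [12, 24, 48, 96, 192]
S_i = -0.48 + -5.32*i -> [-0.48, -5.8, -11.12, -16.44, -21.76]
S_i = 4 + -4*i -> [4, 0, -4, -8, -12]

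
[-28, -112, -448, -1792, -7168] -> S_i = -28*4^i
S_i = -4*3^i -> [-4, -12, -36, -108, -324]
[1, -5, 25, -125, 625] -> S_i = 1*-5^i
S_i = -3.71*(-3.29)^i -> [-3.71, 12.21, -40.16, 132.12, -434.67]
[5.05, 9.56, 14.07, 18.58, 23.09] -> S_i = 5.05 + 4.51*i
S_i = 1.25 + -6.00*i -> [1.25, -4.75, -10.75, -16.75, -22.75]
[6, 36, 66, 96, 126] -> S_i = 6 + 30*i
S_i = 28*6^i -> [28, 168, 1008, 6048, 36288]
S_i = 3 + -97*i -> [3, -94, -191, -288, -385]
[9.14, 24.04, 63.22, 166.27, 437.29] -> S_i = 9.14*2.63^i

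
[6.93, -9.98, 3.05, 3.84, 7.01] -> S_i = Random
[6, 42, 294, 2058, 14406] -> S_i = 6*7^i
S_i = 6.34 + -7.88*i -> [6.34, -1.54, -9.42, -17.3, -25.18]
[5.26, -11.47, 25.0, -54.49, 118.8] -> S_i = 5.26*(-2.18)^i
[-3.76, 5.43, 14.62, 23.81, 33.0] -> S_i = -3.76 + 9.19*i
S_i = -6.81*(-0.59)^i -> [-6.81, 4.02, -2.37, 1.4, -0.83]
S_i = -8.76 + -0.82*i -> [-8.76, -9.58, -10.4, -11.22, -12.04]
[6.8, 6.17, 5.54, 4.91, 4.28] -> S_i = 6.80 + -0.63*i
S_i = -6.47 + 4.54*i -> [-6.47, -1.93, 2.61, 7.15, 11.69]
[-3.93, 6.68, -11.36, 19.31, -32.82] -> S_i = -3.93*(-1.70)^i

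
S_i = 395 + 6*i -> [395, 401, 407, 413, 419]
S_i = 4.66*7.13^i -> [4.66, 33.23, 236.9, 1689.1, 12043.26]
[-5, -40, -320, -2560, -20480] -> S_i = -5*8^i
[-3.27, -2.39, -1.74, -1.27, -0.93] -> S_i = -3.27*0.73^i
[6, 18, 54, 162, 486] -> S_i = 6*3^i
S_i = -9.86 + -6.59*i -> [-9.86, -16.45, -23.04, -29.63, -36.22]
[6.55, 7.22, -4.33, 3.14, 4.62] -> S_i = Random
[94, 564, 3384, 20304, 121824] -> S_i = 94*6^i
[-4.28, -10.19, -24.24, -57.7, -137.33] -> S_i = -4.28*2.38^i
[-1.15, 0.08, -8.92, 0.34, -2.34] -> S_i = Random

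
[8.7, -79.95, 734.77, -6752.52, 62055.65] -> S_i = 8.70*(-9.19)^i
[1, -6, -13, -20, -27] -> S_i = 1 + -7*i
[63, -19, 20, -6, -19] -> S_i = Random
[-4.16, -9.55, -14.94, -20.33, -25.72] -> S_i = -4.16 + -5.39*i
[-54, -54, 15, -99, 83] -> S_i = Random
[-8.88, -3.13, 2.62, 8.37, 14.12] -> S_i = -8.88 + 5.75*i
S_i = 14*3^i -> [14, 42, 126, 378, 1134]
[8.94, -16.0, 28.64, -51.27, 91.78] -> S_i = 8.94*(-1.79)^i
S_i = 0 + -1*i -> [0, -1, -2, -3, -4]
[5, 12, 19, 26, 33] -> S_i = 5 + 7*i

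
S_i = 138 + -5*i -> [138, 133, 128, 123, 118]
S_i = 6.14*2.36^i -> [6.14, 14.49, 34.2, 80.71, 190.47]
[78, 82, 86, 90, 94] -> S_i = 78 + 4*i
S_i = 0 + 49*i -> [0, 49, 98, 147, 196]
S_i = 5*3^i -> [5, 15, 45, 135, 405]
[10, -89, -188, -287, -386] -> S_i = 10 + -99*i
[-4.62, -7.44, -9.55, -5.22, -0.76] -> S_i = Random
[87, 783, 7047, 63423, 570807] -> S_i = 87*9^i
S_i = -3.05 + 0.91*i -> [-3.05, -2.14, -1.23, -0.32, 0.59]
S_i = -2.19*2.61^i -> [-2.19, -5.72, -14.92, -38.94, -101.63]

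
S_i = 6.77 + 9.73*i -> [6.77, 16.5, 26.23, 35.96, 45.69]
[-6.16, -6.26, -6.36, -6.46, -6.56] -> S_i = -6.16 + -0.10*i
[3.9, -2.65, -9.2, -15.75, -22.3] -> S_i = 3.90 + -6.55*i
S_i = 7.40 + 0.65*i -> [7.4, 8.05, 8.7, 9.35, 10.0]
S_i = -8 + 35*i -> [-8, 27, 62, 97, 132]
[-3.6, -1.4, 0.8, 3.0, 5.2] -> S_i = -3.60 + 2.20*i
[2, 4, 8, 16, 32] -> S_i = 2*2^i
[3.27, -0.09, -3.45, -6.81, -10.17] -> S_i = 3.27 + -3.36*i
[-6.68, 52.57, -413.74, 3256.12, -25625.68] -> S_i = -6.68*(-7.87)^i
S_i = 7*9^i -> [7, 63, 567, 5103, 45927]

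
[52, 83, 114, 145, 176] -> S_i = 52 + 31*i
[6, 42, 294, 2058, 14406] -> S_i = 6*7^i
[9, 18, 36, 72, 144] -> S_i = 9*2^i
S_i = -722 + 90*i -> [-722, -632, -542, -452, -362]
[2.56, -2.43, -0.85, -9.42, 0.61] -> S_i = Random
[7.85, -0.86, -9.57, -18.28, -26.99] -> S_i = 7.85 + -8.71*i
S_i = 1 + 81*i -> [1, 82, 163, 244, 325]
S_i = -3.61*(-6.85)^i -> [-3.61, 24.73, -169.39, 1160.32, -7948.21]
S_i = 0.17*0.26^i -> [0.17, 0.04, 0.01, 0.0, 0.0]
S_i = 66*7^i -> [66, 462, 3234, 22638, 158466]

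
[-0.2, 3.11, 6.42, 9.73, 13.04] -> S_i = -0.20 + 3.31*i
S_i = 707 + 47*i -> [707, 754, 801, 848, 895]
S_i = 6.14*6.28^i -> [6.14, 38.56, 242.15, 1520.71, 9550.08]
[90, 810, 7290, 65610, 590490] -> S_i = 90*9^i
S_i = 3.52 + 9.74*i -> [3.52, 13.26, 23.0, 32.74, 42.48]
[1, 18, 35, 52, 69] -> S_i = 1 + 17*i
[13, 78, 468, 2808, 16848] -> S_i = 13*6^i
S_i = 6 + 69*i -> [6, 75, 144, 213, 282]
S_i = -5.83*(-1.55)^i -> [-5.83, 9.04, -14.01, 21.71, -33.65]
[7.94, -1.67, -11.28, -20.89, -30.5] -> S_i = 7.94 + -9.61*i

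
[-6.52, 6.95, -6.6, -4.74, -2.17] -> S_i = Random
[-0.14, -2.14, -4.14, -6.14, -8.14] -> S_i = -0.14 + -2.00*i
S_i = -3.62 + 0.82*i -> [-3.62, -2.8, -1.98, -1.16, -0.34]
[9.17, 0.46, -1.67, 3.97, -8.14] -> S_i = Random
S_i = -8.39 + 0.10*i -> [-8.39, -8.29, -8.19, -8.09, -7.99]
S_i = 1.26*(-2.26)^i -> [1.26, -2.85, 6.44, -14.54, 32.87]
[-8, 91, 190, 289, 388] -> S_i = -8 + 99*i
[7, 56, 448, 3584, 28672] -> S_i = 7*8^i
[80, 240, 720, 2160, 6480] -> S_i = 80*3^i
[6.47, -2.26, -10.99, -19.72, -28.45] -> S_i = 6.47 + -8.73*i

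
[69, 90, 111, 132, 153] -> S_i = 69 + 21*i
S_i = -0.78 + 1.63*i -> [-0.78, 0.85, 2.48, 4.11, 5.74]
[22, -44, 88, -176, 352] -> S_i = 22*-2^i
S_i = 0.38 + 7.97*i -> [0.38, 8.35, 16.32, 24.29, 32.26]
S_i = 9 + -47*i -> [9, -38, -85, -132, -179]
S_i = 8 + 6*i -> [8, 14, 20, 26, 32]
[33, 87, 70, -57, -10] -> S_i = Random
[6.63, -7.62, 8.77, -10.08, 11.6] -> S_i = 6.63*(-1.15)^i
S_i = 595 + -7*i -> [595, 588, 581, 574, 567]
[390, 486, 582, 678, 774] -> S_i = 390 + 96*i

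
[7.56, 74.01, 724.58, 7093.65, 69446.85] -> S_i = 7.56*9.79^i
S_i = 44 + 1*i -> [44, 45, 46, 47, 48]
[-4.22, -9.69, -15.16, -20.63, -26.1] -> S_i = -4.22 + -5.47*i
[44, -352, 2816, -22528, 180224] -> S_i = 44*-8^i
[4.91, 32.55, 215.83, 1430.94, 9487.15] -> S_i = 4.91*6.63^i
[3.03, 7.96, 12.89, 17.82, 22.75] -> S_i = 3.03 + 4.93*i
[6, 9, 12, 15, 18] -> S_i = 6 + 3*i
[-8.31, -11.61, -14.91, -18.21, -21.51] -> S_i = -8.31 + -3.30*i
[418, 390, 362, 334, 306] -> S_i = 418 + -28*i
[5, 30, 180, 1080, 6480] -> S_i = 5*6^i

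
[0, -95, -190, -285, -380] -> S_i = 0 + -95*i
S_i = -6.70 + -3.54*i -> [-6.7, -10.24, -13.78, -17.32, -20.86]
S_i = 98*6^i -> [98, 588, 3528, 21168, 127008]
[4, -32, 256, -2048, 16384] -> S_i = 4*-8^i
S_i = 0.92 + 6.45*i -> [0.92, 7.37, 13.82, 20.27, 26.72]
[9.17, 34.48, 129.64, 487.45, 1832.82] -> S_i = 9.17*3.76^i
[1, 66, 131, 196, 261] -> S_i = 1 + 65*i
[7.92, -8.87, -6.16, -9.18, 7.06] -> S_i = Random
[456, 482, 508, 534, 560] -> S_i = 456 + 26*i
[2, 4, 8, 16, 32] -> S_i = 2*2^i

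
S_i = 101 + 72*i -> [101, 173, 245, 317, 389]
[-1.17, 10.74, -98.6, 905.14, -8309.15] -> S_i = -1.17*(-9.18)^i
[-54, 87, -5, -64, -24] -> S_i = Random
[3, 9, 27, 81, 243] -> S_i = 3*3^i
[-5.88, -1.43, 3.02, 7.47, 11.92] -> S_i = -5.88 + 4.45*i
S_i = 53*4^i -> [53, 212, 848, 3392, 13568]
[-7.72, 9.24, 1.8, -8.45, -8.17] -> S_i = Random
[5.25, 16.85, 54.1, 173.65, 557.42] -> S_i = 5.25*3.21^i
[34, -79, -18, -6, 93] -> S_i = Random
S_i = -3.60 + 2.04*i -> [-3.6, -1.56, 0.48, 2.52, 4.56]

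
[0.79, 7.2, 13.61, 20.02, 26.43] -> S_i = 0.79 + 6.41*i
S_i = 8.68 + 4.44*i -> [8.68, 13.12, 17.56, 22.0, 26.44]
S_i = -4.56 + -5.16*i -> [-4.56, -9.72, -14.88, -20.04, -25.2]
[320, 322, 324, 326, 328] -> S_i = 320 + 2*i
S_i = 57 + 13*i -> [57, 70, 83, 96, 109]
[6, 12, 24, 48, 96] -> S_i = 6*2^i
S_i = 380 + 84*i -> [380, 464, 548, 632, 716]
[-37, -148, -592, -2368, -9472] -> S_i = -37*4^i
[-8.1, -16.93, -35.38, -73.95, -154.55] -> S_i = -8.10*2.09^i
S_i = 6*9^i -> [6, 54, 486, 4374, 39366]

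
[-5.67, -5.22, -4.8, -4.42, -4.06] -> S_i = -5.67*0.92^i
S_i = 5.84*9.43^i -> [5.84, 55.07, 519.32, 4897.2, 46180.6]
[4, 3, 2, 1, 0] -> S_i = 4 + -1*i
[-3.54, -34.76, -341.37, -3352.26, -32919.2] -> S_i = -3.54*9.82^i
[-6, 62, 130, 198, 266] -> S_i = -6 + 68*i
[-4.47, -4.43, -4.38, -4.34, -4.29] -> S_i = -4.47*0.99^i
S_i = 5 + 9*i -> [5, 14, 23, 32, 41]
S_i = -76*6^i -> [-76, -456, -2736, -16416, -98496]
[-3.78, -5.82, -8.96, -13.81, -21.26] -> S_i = -3.78*1.54^i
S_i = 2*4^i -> [2, 8, 32, 128, 512]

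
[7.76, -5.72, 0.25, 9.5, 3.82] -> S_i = Random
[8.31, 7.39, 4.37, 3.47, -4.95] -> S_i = Random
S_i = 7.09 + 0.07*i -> [7.09, 7.16, 7.23, 7.3, 7.37]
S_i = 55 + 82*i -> [55, 137, 219, 301, 383]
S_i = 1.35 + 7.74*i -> [1.35, 9.09, 16.83, 24.57, 32.31]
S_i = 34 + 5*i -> [34, 39, 44, 49, 54]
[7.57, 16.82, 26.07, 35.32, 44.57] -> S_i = 7.57 + 9.25*i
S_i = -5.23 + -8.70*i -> [-5.23, -13.93, -22.63, -31.33, -40.03]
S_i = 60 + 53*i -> [60, 113, 166, 219, 272]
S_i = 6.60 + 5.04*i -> [6.6, 11.64, 16.68, 21.72, 26.76]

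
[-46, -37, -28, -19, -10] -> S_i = -46 + 9*i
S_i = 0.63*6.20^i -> [0.63, 3.91, 24.22, 150.15, 930.91]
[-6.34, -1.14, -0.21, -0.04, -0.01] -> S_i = -6.34*0.18^i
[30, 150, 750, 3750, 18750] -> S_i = 30*5^i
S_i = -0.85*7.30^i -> [-0.85, -6.2, -45.3, -330.66, -2413.85]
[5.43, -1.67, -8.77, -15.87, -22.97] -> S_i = 5.43 + -7.10*i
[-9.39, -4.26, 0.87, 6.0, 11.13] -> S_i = -9.39 + 5.13*i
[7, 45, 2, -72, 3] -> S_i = Random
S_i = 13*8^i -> [13, 104, 832, 6656, 53248]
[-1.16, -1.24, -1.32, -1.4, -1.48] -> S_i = -1.16 + -0.08*i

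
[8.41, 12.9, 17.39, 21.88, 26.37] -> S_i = 8.41 + 4.49*i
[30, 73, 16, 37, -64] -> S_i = Random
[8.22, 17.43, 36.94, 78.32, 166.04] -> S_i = 8.22*2.12^i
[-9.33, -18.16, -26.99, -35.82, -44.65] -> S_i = -9.33 + -8.83*i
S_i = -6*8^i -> [-6, -48, -384, -3072, -24576]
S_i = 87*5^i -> [87, 435, 2175, 10875, 54375]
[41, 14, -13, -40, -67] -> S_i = 41 + -27*i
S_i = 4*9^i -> [4, 36, 324, 2916, 26244]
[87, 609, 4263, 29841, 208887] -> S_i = 87*7^i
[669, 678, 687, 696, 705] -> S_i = 669 + 9*i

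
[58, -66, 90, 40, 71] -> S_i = Random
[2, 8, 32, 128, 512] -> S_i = 2*4^i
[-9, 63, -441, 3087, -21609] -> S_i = -9*-7^i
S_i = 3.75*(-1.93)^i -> [3.75, -7.24, 13.97, -26.96, 52.03]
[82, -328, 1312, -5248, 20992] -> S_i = 82*-4^i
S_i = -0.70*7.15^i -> [-0.7, -5.0, -35.79, -255.87, -1829.46]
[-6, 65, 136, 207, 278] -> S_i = -6 + 71*i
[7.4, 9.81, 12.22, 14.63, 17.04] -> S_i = 7.40 + 2.41*i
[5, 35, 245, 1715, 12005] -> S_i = 5*7^i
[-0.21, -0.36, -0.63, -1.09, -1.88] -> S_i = -0.21*1.73^i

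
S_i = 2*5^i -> [2, 10, 50, 250, 1250]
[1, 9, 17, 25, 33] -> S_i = 1 + 8*i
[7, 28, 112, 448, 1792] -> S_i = 7*4^i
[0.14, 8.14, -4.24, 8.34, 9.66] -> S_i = Random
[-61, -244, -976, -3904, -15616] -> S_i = -61*4^i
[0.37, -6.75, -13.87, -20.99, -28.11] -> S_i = 0.37 + -7.12*i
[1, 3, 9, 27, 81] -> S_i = 1*3^i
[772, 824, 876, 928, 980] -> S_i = 772 + 52*i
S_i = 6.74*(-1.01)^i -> [6.74, -6.81, 6.88, -6.94, 7.01]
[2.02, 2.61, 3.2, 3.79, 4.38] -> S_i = 2.02 + 0.59*i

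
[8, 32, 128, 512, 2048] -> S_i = 8*4^i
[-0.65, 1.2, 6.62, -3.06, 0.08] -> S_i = Random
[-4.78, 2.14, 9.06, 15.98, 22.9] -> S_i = -4.78 + 6.92*i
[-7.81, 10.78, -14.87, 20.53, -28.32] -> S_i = -7.81*(-1.38)^i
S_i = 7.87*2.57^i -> [7.87, 20.23, 51.98, 133.59, 343.33]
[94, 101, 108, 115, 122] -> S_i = 94 + 7*i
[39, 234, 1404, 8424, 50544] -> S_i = 39*6^i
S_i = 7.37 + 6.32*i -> [7.37, 13.69, 20.01, 26.33, 32.65]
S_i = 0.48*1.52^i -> [0.48, 0.73, 1.11, 1.69, 2.56]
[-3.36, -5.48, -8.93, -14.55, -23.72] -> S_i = -3.36*1.63^i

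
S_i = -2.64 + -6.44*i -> [-2.64, -9.08, -15.52, -21.96, -28.4]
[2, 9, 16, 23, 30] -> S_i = 2 + 7*i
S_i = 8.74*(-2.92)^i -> [8.74, -25.52, 74.52, -217.6, 635.39]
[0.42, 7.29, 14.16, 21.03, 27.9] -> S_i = 0.42 + 6.87*i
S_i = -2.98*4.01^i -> [-2.98, -11.95, -47.92, -192.15, -770.54]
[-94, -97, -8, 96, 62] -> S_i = Random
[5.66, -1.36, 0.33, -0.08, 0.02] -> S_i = 5.66*(-0.24)^i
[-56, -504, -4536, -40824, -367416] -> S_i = -56*9^i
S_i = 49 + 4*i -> [49, 53, 57, 61, 65]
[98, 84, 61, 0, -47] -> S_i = Random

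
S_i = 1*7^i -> [1, 7, 49, 343, 2401]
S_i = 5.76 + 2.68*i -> [5.76, 8.44, 11.12, 13.8, 16.48]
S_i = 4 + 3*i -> [4, 7, 10, 13, 16]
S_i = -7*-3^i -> [-7, 21, -63, 189, -567]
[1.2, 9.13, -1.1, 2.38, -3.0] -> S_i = Random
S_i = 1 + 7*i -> [1, 8, 15, 22, 29]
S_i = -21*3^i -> [-21, -63, -189, -567, -1701]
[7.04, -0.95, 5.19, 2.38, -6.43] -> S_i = Random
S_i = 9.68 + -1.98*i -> [9.68, 7.7, 5.72, 3.74, 1.76]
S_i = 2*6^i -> [2, 12, 72, 432, 2592]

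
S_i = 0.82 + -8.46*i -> [0.82, -7.64, -16.1, -24.56, -33.02]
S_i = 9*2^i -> [9, 18, 36, 72, 144]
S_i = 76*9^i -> [76, 684, 6156, 55404, 498636]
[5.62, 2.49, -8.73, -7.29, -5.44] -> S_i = Random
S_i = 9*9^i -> [9, 81, 729, 6561, 59049]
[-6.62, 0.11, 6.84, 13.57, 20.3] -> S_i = -6.62 + 6.73*i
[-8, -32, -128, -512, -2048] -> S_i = -8*4^i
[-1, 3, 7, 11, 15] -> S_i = -1 + 4*i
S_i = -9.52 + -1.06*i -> [-9.52, -10.58, -11.64, -12.7, -13.76]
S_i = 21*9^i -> [21, 189, 1701, 15309, 137781]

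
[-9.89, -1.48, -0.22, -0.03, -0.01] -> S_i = -9.89*0.15^i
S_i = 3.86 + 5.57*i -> [3.86, 9.43, 15.0, 20.57, 26.14]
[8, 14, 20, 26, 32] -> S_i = 8 + 6*i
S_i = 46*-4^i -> [46, -184, 736, -2944, 11776]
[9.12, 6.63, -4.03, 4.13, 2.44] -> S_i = Random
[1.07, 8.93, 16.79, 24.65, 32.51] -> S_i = 1.07 + 7.86*i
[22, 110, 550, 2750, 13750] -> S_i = 22*5^i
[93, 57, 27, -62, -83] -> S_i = Random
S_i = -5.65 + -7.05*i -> [-5.65, -12.7, -19.75, -26.8, -33.85]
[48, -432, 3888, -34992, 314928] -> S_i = 48*-9^i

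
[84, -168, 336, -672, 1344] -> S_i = 84*-2^i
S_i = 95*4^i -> [95, 380, 1520, 6080, 24320]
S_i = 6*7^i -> [6, 42, 294, 2058, 14406]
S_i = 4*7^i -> [4, 28, 196, 1372, 9604]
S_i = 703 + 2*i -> [703, 705, 707, 709, 711]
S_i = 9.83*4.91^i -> [9.83, 48.27, 236.98, 1163.58, 5713.2]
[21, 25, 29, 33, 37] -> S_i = 21 + 4*i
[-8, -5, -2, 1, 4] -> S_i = -8 + 3*i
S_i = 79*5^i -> [79, 395, 1975, 9875, 49375]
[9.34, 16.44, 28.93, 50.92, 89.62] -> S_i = 9.34*1.76^i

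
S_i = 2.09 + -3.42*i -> [2.09, -1.33, -4.75, -8.17, -11.59]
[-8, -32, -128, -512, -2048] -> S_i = -8*4^i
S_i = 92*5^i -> [92, 460, 2300, 11500, 57500]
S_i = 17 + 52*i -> [17, 69, 121, 173, 225]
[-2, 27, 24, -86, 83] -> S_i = Random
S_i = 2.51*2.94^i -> [2.51, 7.38, 21.7, 63.78, 187.53]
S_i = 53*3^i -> [53, 159, 477, 1431, 4293]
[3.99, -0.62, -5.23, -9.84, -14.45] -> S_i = 3.99 + -4.61*i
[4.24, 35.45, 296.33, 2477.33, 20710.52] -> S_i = 4.24*8.36^i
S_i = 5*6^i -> [5, 30, 180, 1080, 6480]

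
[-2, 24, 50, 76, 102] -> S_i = -2 + 26*i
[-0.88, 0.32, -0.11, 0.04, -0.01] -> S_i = -0.88*(-0.36)^i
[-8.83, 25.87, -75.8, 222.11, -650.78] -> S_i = -8.83*(-2.93)^i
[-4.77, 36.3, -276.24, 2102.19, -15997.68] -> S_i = -4.77*(-7.61)^i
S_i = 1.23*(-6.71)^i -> [1.23, -8.25, 55.38, -371.6, 2493.42]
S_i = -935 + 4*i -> [-935, -931, -927, -923, -919]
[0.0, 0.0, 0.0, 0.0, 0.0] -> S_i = 0.00*5.16^i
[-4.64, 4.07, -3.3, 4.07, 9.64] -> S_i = Random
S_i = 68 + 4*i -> [68, 72, 76, 80, 84]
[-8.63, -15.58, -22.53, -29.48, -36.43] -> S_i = -8.63 + -6.95*i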